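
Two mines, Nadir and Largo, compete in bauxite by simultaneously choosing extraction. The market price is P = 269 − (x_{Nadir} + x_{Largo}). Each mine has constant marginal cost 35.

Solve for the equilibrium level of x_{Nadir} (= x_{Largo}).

Mine Nadir's profit: π = x_{Nadir}(269 − (x_{Nadir} + x_{Largo})) − 35x_{Nadir}.
∂π/∂x_{Nadir} = 234 − 2x_{Nadir} − x_{Largo} = 0, so x_{Nadir} = 117 − 0.5x_{Largo}.
The game is symmetric, so in equilibrium x_{Largo} = x_{Nadir}: the reaction function gives 1.5x_{Nadir} = 117, hence x_{Nadir} = 78.

78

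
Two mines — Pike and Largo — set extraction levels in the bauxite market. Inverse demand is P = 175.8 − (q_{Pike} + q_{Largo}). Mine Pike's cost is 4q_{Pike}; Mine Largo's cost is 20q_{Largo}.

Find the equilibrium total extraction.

Mine Pike's profit: π = q_{Pike}(175.8 − (q_{Pike} + q_{Largo})) − 4q_{Pike}.
∂π/∂q_{Pike} = 171.8 − 2q_{Pike} − q_{Largo} = 0, so q_{Pike} = 85.9 − 0.5q_{Largo}.
By the same steps for Largo: q_{Largo} = 77.9 − 0.5q_{Pike}.
Solving the two reaction functions simultaneously: (1 − (−0.5)(−0.5))q_{Pike} = 85.9 − 0.5·77.9, so 0.75q_{Pike} = 46.95 and q_{Pike} = 62.6.
Then q_{Largo} = 77.9 − 0.5·62.6 = 46.6.
Total extraction: 62.6 + 46.6 = 109.2.

109.2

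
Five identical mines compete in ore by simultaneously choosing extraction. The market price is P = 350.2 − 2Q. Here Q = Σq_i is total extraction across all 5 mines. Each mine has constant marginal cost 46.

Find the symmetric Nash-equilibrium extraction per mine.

25.35

A representative mine's profit is π_i = q_i(350.2 − 2Q) − 46q_i, with Q = q_i + Σ_{j≠i} q_j.
First-order condition: 304.2 − 4q_i − 2Σ_{j≠i} q_j = 0.
With identical mines, set every q_j = q: then 304.2 − 4q − 8q = 0, i.e. q = 304.2/12 = 25.35.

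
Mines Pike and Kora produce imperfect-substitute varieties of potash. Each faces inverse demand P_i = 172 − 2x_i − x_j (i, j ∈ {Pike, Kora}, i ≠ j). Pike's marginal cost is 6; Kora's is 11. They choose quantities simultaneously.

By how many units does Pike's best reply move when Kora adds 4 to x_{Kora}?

Mine Pike's profit: π = x_{Pike}(172 − 2x_{Pike} − x_{Kora}) − 6x_{Pike}.
∂π/∂x_{Pike} = 166 − 4x_{Pike} − x_{Kora} = 0 ⇒ x_{Pike} = 41.5 − 0.25x_{Kora}.
The reaction-function slope is −0.25, so a 4-unit rise in x_{Kora} moves x_{Pike} by −0.25 × 4 = −1. Pike's best response falls — the actions are strategic substitutes.

-1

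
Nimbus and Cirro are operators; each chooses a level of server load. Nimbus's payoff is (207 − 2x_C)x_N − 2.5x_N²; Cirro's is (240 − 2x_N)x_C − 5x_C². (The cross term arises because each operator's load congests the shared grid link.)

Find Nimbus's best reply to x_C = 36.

27

Expanding Nimbus's payoff: 207x_N − 2x_Cx_N − 2.5x_N².
∂π/∂x_N = 207 − 2x_C − 5x_N = 0, so x_N = 41.4 − 0.4x_C.
At x_C = 36: x_N = 41.4 − 0.4·36 = 27.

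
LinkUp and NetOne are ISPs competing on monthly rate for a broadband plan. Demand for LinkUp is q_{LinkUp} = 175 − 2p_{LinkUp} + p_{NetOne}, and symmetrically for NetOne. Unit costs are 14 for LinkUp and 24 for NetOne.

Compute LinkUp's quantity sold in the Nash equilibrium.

LinkUp's profit: π = (p_{LinkUp} − 14)(175 − 2p_{LinkUp} + p_{NetOne}).
∂π/∂p_{LinkUp} = 203 − 4p_{LinkUp} + p_{NetOne} = 0 ⇒ p_{LinkUp} = 50.75 + 0.25p_{NetOne}.
Similarly p_{NetOne} = 55.75 + 0.25p_{LinkUp}.
Substituting the second reaction function into the first: p_{LinkUp} = 50.75 + 0.25(55.75 + 0.25p_{LinkUp}), which gives 0.9375p_{LinkUp} = 64.6875 ⇒ p_{LinkUp} = 69.
Then p_{NetOne} = 55.75 + 0.25·69 = 73.
q_{LinkUp} = 175 − 2·69 + 73 = 110.

110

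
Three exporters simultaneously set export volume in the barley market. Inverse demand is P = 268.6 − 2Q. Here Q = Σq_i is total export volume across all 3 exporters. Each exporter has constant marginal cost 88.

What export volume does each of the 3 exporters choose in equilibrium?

A representative exporter's profit is π_i = q_i(268.6 − 2Q) − 88q_i, with Q = q_i + Σ_{j≠i} q_j.
First-order condition: 180.6 − 4q_i − 2Σ_{j≠i} q_j = 0.
Imposing symmetry (q_j = q for all j) turns Σ_{j≠i} q_j into 2q, so 180.6 = 8q and q = 22.575.

22.575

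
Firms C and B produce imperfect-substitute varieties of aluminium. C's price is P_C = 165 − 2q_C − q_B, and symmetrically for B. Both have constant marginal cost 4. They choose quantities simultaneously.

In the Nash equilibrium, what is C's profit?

2073.68

Firm C's profit: π = q_C(165 − 2q_C − q_B) − 4q_C.
∂π/∂q_C = 161 − 4q_C − q_B = 0 ⇒ q_C = 40.25 − 0.25q_B.
By symmetry q_B = q_C; substituting into the reaction function, 1.25q_C = 40.25 and q_C = 32.2.
P_C = 165 − 2·32.2 − 32.2 = 68.4.
Profit = (68.4 − 4)·32.2 = 2073.68.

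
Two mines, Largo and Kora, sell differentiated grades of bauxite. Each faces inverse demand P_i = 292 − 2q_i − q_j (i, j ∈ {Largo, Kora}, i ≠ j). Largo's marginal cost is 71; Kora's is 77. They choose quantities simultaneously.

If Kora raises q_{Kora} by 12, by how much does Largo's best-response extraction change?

-3

Mine Largo's profit: π = q_{Largo}(292 − 2q_{Largo} − q_{Kora}) − 71q_{Largo}.
∂π/∂q_{Largo} = 221 − 4q_{Largo} − q_{Kora} = 0 ⇒ q_{Largo} = 55.25 − 0.25q_{Kora}.
The reaction-function slope is −0.25, so a 12-unit rise in q_{Kora} moves q_{Largo} by −0.25 × 12 = −3. Largo's best response falls — the actions are strategic substitutes.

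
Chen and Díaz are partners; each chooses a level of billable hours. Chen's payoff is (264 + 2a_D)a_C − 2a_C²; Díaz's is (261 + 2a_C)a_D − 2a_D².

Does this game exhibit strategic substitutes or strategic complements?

Expanding Chen's payoff: 264a_C + 2a_Da_C − 2a_C².
∂π/∂a_C = 264 + 2a_D − 4a_C = 0, so a_C = 66 + 0.5a_D.
The best-response slope da_C/da_D = 0.5 > 0: the reaction function is upward-sloping, so the choices are strategic complements.

strategic complements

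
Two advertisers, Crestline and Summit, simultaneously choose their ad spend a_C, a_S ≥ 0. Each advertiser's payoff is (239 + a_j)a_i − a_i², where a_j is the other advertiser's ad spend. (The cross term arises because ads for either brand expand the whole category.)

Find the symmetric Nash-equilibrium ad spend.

239

Crestline's payoff is (239 + a_S)a_C − a_C².
∂π/∂a_C = 239 + a_S − 2a_C = 0, so a_C = 119.5 + 0.5a_S.
Setting a_C = a_S in the reaction function: a_C = 119.5 + 0.5a_C, so a_C = 119.5 / 0.5 = 239.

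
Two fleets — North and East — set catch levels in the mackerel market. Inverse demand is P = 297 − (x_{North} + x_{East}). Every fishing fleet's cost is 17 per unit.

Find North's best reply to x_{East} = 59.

110.5

Fishing fleet North's profit: π = x_{North}(297 − (x_{North} + x_{East})) − 17x_{North}.
∂π/∂x_{North} = 280 − 2x_{North} − x_{East} = 0, so x_{North} = 140 − 0.5x_{East}.
At x_{East} = 59: x_{North} = 140 − 0.5·59 = 110.5.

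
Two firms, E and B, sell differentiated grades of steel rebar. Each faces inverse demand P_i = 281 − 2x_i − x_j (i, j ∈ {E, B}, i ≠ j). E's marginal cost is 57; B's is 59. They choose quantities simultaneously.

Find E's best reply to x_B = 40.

46

Firm E's profit: π = x_E(281 − 2x_E − x_B) − 57x_E.
∂π/∂x_E = 224 − 4x_E − x_B = 0 ⇒ x_E = 56 − 0.25x_B.
At x_B = 40: x_E = 56 − 0.25·40 = 46.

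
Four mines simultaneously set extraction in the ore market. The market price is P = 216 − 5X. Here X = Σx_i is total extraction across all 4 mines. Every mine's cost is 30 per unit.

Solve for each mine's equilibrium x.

A representative mine's profit is π_i = x_i(216 − 5X) − 30x_i, with X = x_i + Σ_{j≠i} x_j.
First-order condition: 186 − 10x_i − 5Σ_{j≠i} x_j = 0.
In a symmetric equilibrium every mine chooses the same x, so Σ_{j≠i} x_j = 3x. The condition becomes 186 − 25x = 0, giving x = 186/25 = 7.44.

7.44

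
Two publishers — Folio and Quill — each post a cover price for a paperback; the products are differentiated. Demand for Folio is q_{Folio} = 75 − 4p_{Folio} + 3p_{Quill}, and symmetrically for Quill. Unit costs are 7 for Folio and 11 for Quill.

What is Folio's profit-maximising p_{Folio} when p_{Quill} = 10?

Folio's profit: π = (p_{Folio} − 7)(75 − 4p_{Folio} + 3p_{Quill}).
∂π/∂p_{Folio} = 103 − 8p_{Folio} + 3p_{Quill} = 0 ⇒ p_{Folio} = 12.875 + 0.375p_{Quill}.
At p_{Quill} = 10: p_{Folio} = 12.875 + 0.375·10 = 16.625.

16.625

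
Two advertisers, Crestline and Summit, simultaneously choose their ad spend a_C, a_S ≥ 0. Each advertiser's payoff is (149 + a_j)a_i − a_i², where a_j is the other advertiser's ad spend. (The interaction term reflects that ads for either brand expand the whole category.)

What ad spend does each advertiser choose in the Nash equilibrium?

Crestline's payoff is (149 + a_S)a_C − a_C².
∂π/∂a_C = 149 + a_S − 2a_C = 0, so a_C = 74.5 + 0.5a_S.
The game is symmetric, so in equilibrium a_S = a_C: the reaction function gives 0.5a_C = 74.5, hence a_C = 149.

149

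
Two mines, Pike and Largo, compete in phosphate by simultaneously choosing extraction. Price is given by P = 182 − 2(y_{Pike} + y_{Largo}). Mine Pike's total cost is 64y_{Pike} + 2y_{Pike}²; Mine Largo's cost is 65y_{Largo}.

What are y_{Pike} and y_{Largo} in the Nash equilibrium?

8.5, 25

Mine Pike's profit: π = y_{Pike}(182 − 2(y_{Pike} + y_{Largo})) − 64y_{Pike} − 2y_{Pike}².
∂π/∂y_{Pike} = 118 − 8y_{Pike} − 2y_{Largo} = 0, so y_{Pike} = 14.75 − 0.25y_{Largo}.
For Largo: ∂π/∂y_{Largo} = 117 − 4y_{Largo} − 2y_{Pike} = 0 ⇒ y_{Largo} = 29.25 − 0.5y_{Pike}.
Solving the two reaction functions simultaneously: (1 − (−0.25)(−0.5))y_{Pike} = 14.75 − 0.25·29.25, so 0.875y_{Pike} = 7.4375 and y_{Pike} = 8.5.
Then y_{Largo} = 29.25 − 0.5·8.5 = 25.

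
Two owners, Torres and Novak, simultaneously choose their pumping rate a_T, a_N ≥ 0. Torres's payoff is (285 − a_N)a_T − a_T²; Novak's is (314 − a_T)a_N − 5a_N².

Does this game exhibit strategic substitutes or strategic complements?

Expanding Torres's payoff: 285a_T − a_Na_T − a_T².
∂π/∂a_T = 285 − a_N − 2a_T = 0, so a_T = 142.5 − 0.5a_N.
The best-response slope da_T/da_N = −0.5 < 0: the reaction function is downward-sloping, so the choices are strategic substitutes.

strategic substitutes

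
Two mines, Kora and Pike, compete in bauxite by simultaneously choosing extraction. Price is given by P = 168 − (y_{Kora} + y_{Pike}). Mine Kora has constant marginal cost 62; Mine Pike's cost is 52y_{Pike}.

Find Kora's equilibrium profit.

Mine Kora's profit: π = y_{Kora}(168 − (y_{Kora} + y_{Pike})) − 62y_{Kora}.
∂π/∂y_{Kora} = 106 − 2y_{Kora} − y_{Pike} = 0, so y_{Kora} = 53 − 0.5y_{Pike}.
By the same steps for Pike: y_{Pike} = 58 − 0.5y_{Kora}.
Solving the two reaction functions simultaneously: (1 − (−0.5)(−0.5))y_{Kora} = 53 − 0.5·58, so 0.75y_{Kora} = 24 and y_{Kora} = 32.
Then y_{Pike} = 58 − 0.5·32 = 42.
Price P = 168 − 74 = 94.
Kora's profit: (94 − 62)·32 = 1024.

1024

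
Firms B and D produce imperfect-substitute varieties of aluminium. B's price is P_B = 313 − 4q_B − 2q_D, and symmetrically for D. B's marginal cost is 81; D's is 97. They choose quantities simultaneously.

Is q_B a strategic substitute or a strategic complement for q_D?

Firm B's profit: π = q_B(313 − 4q_B − 2q_D) − 81q_B.
∂π/∂q_B = 232 − 8q_B − 2q_D = 0 ⇒ q_B = 29 − 0.25q_D.
The best-response slope dq_B/dq_D = −0.25 < 0: the reaction function is downward-sloping, so the choices are strategic substitutes.

strategic substitutes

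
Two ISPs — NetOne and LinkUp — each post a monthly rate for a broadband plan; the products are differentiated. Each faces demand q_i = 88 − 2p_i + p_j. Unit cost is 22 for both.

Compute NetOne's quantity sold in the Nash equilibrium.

44

NetOne's profit: π = (p_{NetOne} − 22)(88 − 2p_{NetOne} + p_{LinkUp}).
∂π/∂p_{NetOne} = 132 − 4p_{NetOne} + p_{LinkUp} = 0 ⇒ p_{NetOne} = 33 + 0.25p_{LinkUp}.
The game is symmetric, so in equilibrium p_{LinkUp} = p_{NetOne}: the reaction function gives 0.75p_{NetOne} = 33, hence p_{NetOne} = 44.
q_{NetOne} = 88 − 2·44 + 44 = 44.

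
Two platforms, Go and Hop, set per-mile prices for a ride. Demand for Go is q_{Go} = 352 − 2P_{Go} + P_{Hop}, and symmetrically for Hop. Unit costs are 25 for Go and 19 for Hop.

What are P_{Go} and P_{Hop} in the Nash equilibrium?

133.2, 130.8

Go's profit: π = (P_{Go} − 25)(352 − 2P_{Go} + P_{Hop}).
∂π/∂P_{Go} = 402 − 4P_{Go} + P_{Hop} = 0 ⇒ P_{Go} = 100.5 + 0.25P_{Hop}.
Similarly P_{Hop} = 97.5 + 0.25P_{Go}.
Substituting the second reaction function into the first: P_{Go} = 100.5 + 0.25(97.5 + 0.25P_{Go}), which gives 0.9375P_{Go} = 124.875 ⇒ P_{Go} = 133.2.
Then P_{Hop} = 97.5 + 0.25·133.2 = 130.8.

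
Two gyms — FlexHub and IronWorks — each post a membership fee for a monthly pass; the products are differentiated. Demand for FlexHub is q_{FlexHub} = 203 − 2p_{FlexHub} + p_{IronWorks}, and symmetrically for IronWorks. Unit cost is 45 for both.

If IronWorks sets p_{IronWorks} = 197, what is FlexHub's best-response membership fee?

122.5

FlexHub's profit: π = (p_{FlexHub} − 45)(203 − 2p_{FlexHub} + p_{IronWorks}).
∂π/∂p_{FlexHub} = 293 − 4p_{FlexHub} + p_{IronWorks} = 0 ⇒ p_{FlexHub} = 73.25 + 0.25p_{IronWorks}.
At p_{IronWorks} = 197: p_{FlexHub} = 73.25 + 0.25·197 = 122.5.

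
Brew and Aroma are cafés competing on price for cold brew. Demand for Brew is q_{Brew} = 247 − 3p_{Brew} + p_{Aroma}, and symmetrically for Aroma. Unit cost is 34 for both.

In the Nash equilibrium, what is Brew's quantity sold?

107.4

Brew's profit: π = (p_{Brew} − 34)(247 − 3p_{Brew} + p_{Aroma}).
∂π/∂p_{Brew} = 349 − 6p_{Brew} + p_{Aroma} = 0 ⇒ p_{Brew} = 349/6 + (1/6)p_{Aroma}.
Setting p_{Brew} = p_{Aroma} in the reaction function: p_{Brew} = 349/6 + (1/6)p_{Brew}, so p_{Brew} = (349/6) / (5/6) = 69.8.
q_{Brew} = 247 − 3·69.8 + 69.8 = 107.4.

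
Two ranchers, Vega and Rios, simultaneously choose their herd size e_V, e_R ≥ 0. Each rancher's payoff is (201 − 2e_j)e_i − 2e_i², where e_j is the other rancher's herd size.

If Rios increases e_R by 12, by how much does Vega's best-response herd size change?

-6

Vega's payoff is (201 − 2e_R)e_V − 2e_V².
∂π/∂e_V = 201 − 2e_R − 4e_V = 0, so e_V = 50.25 − 0.5e_R.
The reaction-function slope is −0.5, so a 12-unit rise in e_R moves e_V by −0.5 × 12 = −6. Vega's best response falls — the actions are strategic substitutes.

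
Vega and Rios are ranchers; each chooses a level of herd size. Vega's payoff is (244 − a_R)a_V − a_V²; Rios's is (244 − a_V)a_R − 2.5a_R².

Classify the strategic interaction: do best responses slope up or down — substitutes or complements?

strategic substitutes

Expanding Vega's payoff: 244a_V − a_Ra_V − a_V².
∂π/∂a_V = 244 − a_R − 2a_V = 0, so a_V = 122 − 0.5a_R.
The best-response slope da_V/da_R = −0.5 < 0: the reaction function is downward-sloping, so the choices are strategic substitutes.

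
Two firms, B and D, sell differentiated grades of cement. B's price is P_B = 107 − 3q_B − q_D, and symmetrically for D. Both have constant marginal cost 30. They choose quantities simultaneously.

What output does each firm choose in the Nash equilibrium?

11

Firm B's profit: π = q_B(107 − 3q_B − q_D) − 30q_B.
∂π/∂q_B = 77 − 6q_B − q_D = 0 ⇒ q_B = 77/6 − (1/6)q_D.
Setting q_B = q_D in the reaction function: q_B = 77/6 − (1/6)q_B, so q_B = (77/6) / (7/6) = 11.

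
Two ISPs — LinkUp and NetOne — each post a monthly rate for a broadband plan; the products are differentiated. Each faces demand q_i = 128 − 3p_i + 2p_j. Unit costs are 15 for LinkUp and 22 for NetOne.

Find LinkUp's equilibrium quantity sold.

88.6875

LinkUp's profit: π = (p_{LinkUp} − 15)(128 − 3p_{LinkUp} + 2p_{NetOne}).
∂π/∂p_{LinkUp} = 173 − 6p_{LinkUp} + 2p_{NetOne} = 0 ⇒ p_{LinkUp} = 173/6 + (1/3)p_{NetOne}.
Similarly p_{NetOne} = 97/3 + (1/3)p_{LinkUp}.
Solving the two reaction functions simultaneously: (1 − (1/3)(1/3))p_{LinkUp} = 173/6 + (1/3)·(97/3), so (8/9)p_{LinkUp} = 713/18 and p_{LinkUp} = 44.5625.
Then p_{NetOne} = 97/3 + (1/3)·44.5625 = 47.1875.
q_{LinkUp} = 128 − 3·44.5625 + 2·47.1875 = 88.6875.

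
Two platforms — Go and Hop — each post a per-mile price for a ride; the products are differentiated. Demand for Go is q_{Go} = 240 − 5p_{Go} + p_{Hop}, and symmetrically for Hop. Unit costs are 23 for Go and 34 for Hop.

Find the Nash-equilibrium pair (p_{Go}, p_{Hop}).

Go's profit: π = (p_{Go} − 23)(240 − 5p_{Go} + p_{Hop}).
∂π/∂p_{Go} = 355 − 10p_{Go} + p_{Hop} = 0 ⇒ p_{Go} = 35.5 + 0.1p_{Hop}.
Similarly p_{Hop} = 41 + 0.1p_{Go}.
Substituting the second reaction function into the first: p_{Go} = 35.5 + 0.1(41 + 0.1p_{Go}), which gives 0.99p_{Go} = 39.6 ⇒ p_{Go} = 40.
Then p_{Hop} = 41 + 0.1·40 = 45.

40, 45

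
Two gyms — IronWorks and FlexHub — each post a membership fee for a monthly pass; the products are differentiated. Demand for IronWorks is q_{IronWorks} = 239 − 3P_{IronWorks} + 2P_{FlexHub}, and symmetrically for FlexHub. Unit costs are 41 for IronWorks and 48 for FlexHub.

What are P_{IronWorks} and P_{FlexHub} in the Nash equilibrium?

91.8125, 94.4375

IronWorks's profit: π = (P_{IronWorks} − 41)(239 − 3P_{IronWorks} + 2P_{FlexHub}).
∂π/∂P_{IronWorks} = 362 − 6P_{IronWorks} + 2P_{FlexHub} = 0 ⇒ P_{IronWorks} = 181/3 + (1/3)P_{FlexHub}.
Similarly P_{FlexHub} = 383/6 + (1/3)P_{IronWorks}.
Solving the two reaction functions simultaneously: (1 − (1/3)(1/3))P_{IronWorks} = 181/3 + (1/3)·(383/6), so (8/9)P_{IronWorks} = 1469/18 and P_{IronWorks} = 91.8125.
Then P_{FlexHub} = 383/6 + (1/3)·91.8125 = 94.4375.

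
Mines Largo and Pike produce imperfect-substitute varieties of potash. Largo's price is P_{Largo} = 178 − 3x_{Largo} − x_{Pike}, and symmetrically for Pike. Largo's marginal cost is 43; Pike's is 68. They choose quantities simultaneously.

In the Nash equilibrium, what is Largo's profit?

Mine Largo's profit: π = x_{Largo}(178 − 3x_{Largo} − x_{Pike}) − 43x_{Largo}.
∂π/∂x_{Largo} = 135 − 6x_{Largo} − x_{Pike} = 0 ⇒ x_{Largo} = 22.5 − (1/6)x_{Pike}.
Similarly x_{Pike} = 55/3 − (1/6)x_{Largo}.
Substituting the second reaction function into the first: x_{Largo} = 22.5 − (1/6)(55/3 − (1/6)x_{Largo}), which gives (35/36)x_{Largo} = 175/9 ⇒ x_{Largo} = 20.
Then x_{Pike} = 55/3 − (1/6)·20 = 15.
P_{Largo} = 178 − 3·20 − 15 = 103.
Profit = (103 − 43)·20 = 1200.

1200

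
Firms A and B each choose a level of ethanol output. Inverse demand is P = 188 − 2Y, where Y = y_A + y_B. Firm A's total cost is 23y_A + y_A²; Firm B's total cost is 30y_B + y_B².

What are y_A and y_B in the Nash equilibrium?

21.0625, 19.3125

Firm A's profit: π = y_A(188 − 2(y_A + y_B)) − 23y_A − y_A².
∂π/∂y_A = 165 − 6y_A − 2y_B = 0, so y_A = 27.5 − (1/3)y_B.
By the same steps for B: y_B = 79/3 − (1/3)y_A.
Plugging y_B into A's best response: y_A = 27.5 − (1/3)(79/3 − (1/3)y_A) ⇒ (8/9)y_A = 337/18, so y_A = 21.0625.
Then y_B = 79/3 − (1/3)·21.0625 = 19.3125.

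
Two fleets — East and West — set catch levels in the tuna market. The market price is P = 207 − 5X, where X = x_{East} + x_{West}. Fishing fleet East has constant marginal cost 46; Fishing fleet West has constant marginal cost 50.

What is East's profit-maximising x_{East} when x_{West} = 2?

15.1

Fishing fleet East's profit: π = x_{East}(207 − 5(x_{East} + x_{West})) − 46x_{East}.
∂π/∂x_{East} = 161 − 10x_{East} − 5x_{West} = 0, so x_{East} = 16.1 − 0.5x_{West}.
At x_{West} = 2: x_{East} = 16.1 − 0.5·2 = 15.1.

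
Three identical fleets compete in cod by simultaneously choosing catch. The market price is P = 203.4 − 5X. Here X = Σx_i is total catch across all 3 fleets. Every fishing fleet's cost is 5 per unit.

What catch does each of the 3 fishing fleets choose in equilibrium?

9.92

A representative fishing fleet's profit is π_i = x_i(203.4 − 5X) − 5x_i, with X = x_i + Σ_{j≠i} x_j.
First-order condition: 198.4 − 10x_i − 5Σ_{j≠i} x_j = 0.
In a symmetric equilibrium every fishing fleet chooses the same x, so Σ_{j≠i} x_j = 2x. The condition becomes 198.4 − 20x = 0, giving x = 198.4/20 = 9.92.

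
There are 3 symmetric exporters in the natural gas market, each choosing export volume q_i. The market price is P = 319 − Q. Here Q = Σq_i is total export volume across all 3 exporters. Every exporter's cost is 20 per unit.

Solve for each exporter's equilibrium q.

74.75

A representative exporter's profit is π_i = q_i(319 − Q) − 20q_i, with Q = q_i + Σ_{j≠i} q_j.
First-order condition: 299 − 2q_i − Σ_{j≠i} q_j = 0.
In a symmetric equilibrium every exporter chooses the same q, so Σ_{j≠i} q_j = 2q. The condition becomes 299 − 4q = 0, giving q = 299/4 = 74.75.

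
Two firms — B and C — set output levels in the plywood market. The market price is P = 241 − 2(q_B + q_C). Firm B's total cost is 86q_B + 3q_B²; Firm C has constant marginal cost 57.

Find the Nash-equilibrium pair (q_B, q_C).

7, 42.5

Firm B's profit: π = q_B(241 − 2(q_B + q_C)) − 86q_B − 3q_B².
∂π/∂q_B = 155 − 10q_B − 2q_C = 0, so q_B = 15.5 − 0.2q_C.
For C: ∂π/∂q_C = 184 − 4q_C − 2q_B = 0 ⇒ q_C = 46 − 0.5q_B.
Solving the two reaction functions simultaneously: (1 − (−0.2)(−0.5))q_B = 15.5 − 0.2·46, so 0.9q_B = 6.3 and q_B = 7.
Then q_C = 46 − 0.5·7 = 42.5.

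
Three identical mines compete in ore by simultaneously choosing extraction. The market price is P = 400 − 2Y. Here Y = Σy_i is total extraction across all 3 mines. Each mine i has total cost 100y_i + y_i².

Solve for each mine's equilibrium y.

A representative mine's profit is π_i = y_i(400 − 2Y) − 100y_i − y_i², with Y = y_i + Σ_{j≠i} y_j.
First-order condition: 300 − 6y_i − 2Σ_{j≠i} y_j = 0.
Imposing symmetry (y_j = y for all j) turns Σ_{j≠i} y_j into 2y, so 300 = 10y and y = 30.

30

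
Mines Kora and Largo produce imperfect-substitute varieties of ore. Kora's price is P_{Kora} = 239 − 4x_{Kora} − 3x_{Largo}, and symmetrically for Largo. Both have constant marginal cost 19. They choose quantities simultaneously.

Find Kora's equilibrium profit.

1600

Mine Kora's profit: π = x_{Kora}(239 − 4x_{Kora} − 3x_{Largo}) − 19x_{Kora}.
∂π/∂x_{Kora} = 220 − 8x_{Kora} − 3x_{Largo} = 0 ⇒ x_{Kora} = 27.5 − 0.375x_{Largo}.
By symmetry x_{Largo} = x_{Kora}; substituting into the reaction function, 1.375x_{Kora} = 27.5 and x_{Kora} = 20.
P_{Kora} = 239 − 4·20 − 3·20 = 99.
Profit = (99 − 19)·20 = 1600.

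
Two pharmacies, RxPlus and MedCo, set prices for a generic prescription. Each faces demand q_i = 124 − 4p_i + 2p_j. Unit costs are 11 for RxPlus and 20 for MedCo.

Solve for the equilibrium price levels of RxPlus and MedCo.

RxPlus's profit: π = (p_{RxPlus} − 11)(124 − 4p_{RxPlus} + 2p_{MedCo}).
∂π/∂p_{RxPlus} = 168 − 8p_{RxPlus} + 2p_{MedCo} = 0 ⇒ p_{RxPlus} = 21 + 0.25p_{MedCo}.
Similarly p_{MedCo} = 25.5 + 0.25p_{RxPlus}.
Solving the two reaction functions simultaneously: (1 − (0.25)(0.25))p_{RxPlus} = 21 + 0.25·25.5, so 0.9375p_{RxPlus} = 27.375 and p_{RxPlus} = 29.2.
Then p_{MedCo} = 25.5 + 0.25·29.2 = 32.8.

29.2, 32.8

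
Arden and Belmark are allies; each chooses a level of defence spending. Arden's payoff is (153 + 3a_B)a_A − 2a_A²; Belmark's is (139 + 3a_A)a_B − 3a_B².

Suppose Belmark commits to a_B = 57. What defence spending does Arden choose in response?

81

Expanding Arden's payoff: 153a_A + 3a_Ba_A − 2a_A².
∂π/∂a_A = 153 + 3a_B − 4a_A = 0, so a_A = 38.25 + 0.75a_B.
At a_B = 57: a_A = 38.25 + 0.75·57 = 81.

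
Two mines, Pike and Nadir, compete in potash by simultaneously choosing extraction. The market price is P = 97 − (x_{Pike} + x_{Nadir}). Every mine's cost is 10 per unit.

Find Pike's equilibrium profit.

841

Mine Pike's profit: π = x_{Pike}(97 − (x_{Pike} + x_{Nadir})) − 10x_{Pike}.
∂π/∂x_{Pike} = 87 − 2x_{Pike} − x_{Nadir} = 0, so x_{Pike} = 43.5 − 0.5x_{Nadir}.
By symmetry x_{Nadir} = x_{Pike}; substituting into the reaction function, 1.5x_{Pike} = 43.5 and x_{Pike} = 29.
Price P = 97 − 58 = 39.
Pike's profit: (39 − 10)·29 = 841.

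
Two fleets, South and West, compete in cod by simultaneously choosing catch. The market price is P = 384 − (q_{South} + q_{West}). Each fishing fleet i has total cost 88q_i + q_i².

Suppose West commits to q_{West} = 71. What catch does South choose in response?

Fishing fleet South's profit: π = q_{South}(384 − (q_{South} + q_{West})) − 88q_{South} − q_{South}².
∂π/∂q_{South} = 296 − 4q_{South} − q_{West} = 0, so q_{South} = 74 − 0.25q_{West}.
At q_{West} = 71: q_{South} = 74 − 0.25·71 = 56.25.

56.25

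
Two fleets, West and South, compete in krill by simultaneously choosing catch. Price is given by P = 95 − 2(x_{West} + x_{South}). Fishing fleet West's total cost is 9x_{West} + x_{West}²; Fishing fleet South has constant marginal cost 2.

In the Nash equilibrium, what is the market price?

40.6

Fishing fleet West's profit: π = x_{West}(95 − 2(x_{West} + x_{South})) − 9x_{West} − x_{West}².
∂π/∂x_{West} = 86 − 6x_{West} − 2x_{South} = 0, so x_{West} = 43/3 − (1/3)x_{South}.
For South: ∂π/∂x_{South} = 93 − 4x_{South} − 2x_{West} = 0 ⇒ x_{South} = 23.25 − 0.5x_{West}.
Substituting the second reaction function into the first: x_{West} = 43/3 − (1/3)(23.25 − 0.5x_{West}), which gives (5/6)x_{West} = 79/12 ⇒ x_{West} = 7.9.
Then x_{South} = 23.25 − 0.5·7.9 = 19.3.
Equilibrium price: P = 95 − 2·27.2 = 40.6.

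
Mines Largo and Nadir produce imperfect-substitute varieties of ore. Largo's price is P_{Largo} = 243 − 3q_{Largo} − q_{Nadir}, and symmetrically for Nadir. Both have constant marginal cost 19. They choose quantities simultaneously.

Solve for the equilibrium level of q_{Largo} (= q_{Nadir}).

32

Mine Largo's profit: π = q_{Largo}(243 − 3q_{Largo} − q_{Nadir}) − 19q_{Largo}.
∂π/∂q_{Largo} = 224 − 6q_{Largo} − q_{Nadir} = 0 ⇒ q_{Largo} = 112/3 − (1/6)q_{Nadir}.
By symmetry q_{Nadir} = q_{Largo}; substituting into the reaction function, (7/6)q_{Largo} = 112/3 and q_{Largo} = 32.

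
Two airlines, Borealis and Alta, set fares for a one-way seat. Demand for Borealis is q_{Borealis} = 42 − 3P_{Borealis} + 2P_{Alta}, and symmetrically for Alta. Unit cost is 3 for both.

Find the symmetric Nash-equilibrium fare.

12.75

Borealis's profit: π = (P_{Borealis} − 3)(42 − 3P_{Borealis} + 2P_{Alta}).
∂π/∂P_{Borealis} = 51 − 6P_{Borealis} + 2P_{Alta} = 0 ⇒ P_{Borealis} = 8.5 + (1/3)P_{Alta}.
By symmetry P_{Alta} = P_{Borealis}; substituting into the reaction function, (2/3)P_{Borealis} = 8.5 and P_{Borealis} = 12.75.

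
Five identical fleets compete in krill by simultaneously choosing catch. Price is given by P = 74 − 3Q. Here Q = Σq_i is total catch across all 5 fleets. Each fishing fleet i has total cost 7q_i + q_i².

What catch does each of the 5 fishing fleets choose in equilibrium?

3.35

A representative fishing fleet's profit is π_i = q_i(74 − 3Q) − 7q_i − q_i², with Q = q_i + Σ_{j≠i} q_j.
First-order condition: 67 − 8q_i − 3Σ_{j≠i} q_j = 0.
Imposing symmetry (q_j = q for all j) turns Σ_{j≠i} q_j into 4q, so 67 = 20q and q = 3.35.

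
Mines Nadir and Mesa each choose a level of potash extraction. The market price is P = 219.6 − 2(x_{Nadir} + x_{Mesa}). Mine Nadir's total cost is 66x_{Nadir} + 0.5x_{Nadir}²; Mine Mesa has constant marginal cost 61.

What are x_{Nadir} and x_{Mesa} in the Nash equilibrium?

18.575, 30.3625

Mine Nadir's profit: π = x_{Nadir}(219.6 − 2(x_{Nadir} + x_{Mesa})) − 66x_{Nadir} − 0.5x_{Nadir}².
∂π/∂x_{Nadir} = 153.6 − 5x_{Nadir} − 2x_{Mesa} = 0, so x_{Nadir} = 30.72 − 0.4x_{Mesa}.
For Mesa: ∂π/∂x_{Mesa} = 158.6 − 4x_{Mesa} − 2x_{Nadir} = 0 ⇒ x_{Mesa} = 39.65 − 0.5x_{Nadir}.
Solving the two reaction functions simultaneously: (1 − (−0.4)(−0.5))x_{Nadir} = 30.72 − 0.4·39.65, so 0.8x_{Nadir} = 14.86 and x_{Nadir} = 18.575.
Then x_{Mesa} = 39.65 − 0.5·18.575 = 30.3625.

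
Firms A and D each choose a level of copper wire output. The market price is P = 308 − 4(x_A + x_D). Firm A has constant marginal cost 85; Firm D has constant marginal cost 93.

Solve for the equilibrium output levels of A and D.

Firm A's profit: π = x_A(308 − 4(x_A + x_D)) − 85x_A.
∂π/∂x_A = 223 − 8x_A − 4x_D = 0, so x_A = 27.875 − 0.5x_D.
By the same steps for D: x_D = 26.875 − 0.5x_A.
Solving the two reaction functions simultaneously: (1 − (−0.5)(−0.5))x_A = 27.875 − 0.5·26.875, so 0.75x_A = 14.4375 and x_A = 19.25.
Then x_D = 26.875 − 0.5·19.25 = 17.25.

19.25, 17.25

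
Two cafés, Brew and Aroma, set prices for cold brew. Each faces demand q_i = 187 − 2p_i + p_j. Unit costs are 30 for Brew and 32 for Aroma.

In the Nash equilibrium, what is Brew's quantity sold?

105.2

Brew's profit: π = (p_{Brew} − 30)(187 − 2p_{Brew} + p_{Aroma}).
∂π/∂p_{Brew} = 247 − 4p_{Brew} + p_{Aroma} = 0 ⇒ p_{Brew} = 61.75 + 0.25p_{Aroma}.
Similarly p_{Aroma} = 62.75 + 0.25p_{Brew}.
Solving the two reaction functions simultaneously: (1 − (0.25)(0.25))p_{Brew} = 61.75 + 0.25·62.75, so 0.9375p_{Brew} = 77.4375 and p_{Brew} = 82.6.
Then p_{Aroma} = 62.75 + 0.25·82.6 = 83.4.
q_{Brew} = 187 − 2·82.6 + 83.4 = 105.2.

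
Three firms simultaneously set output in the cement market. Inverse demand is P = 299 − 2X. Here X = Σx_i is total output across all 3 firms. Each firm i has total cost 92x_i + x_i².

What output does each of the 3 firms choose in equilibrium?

A representative firm's profit is π_i = x_i(299 − 2X) − 92x_i − x_i², with X = x_i + Σ_{j≠i} x_j.
First-order condition: 207 − 6x_i − 2Σ_{j≠i} x_j = 0.
With identical firms, set every x_j = x: then 207 − 6x − 4x = 0, i.e. x = 207/10 = 20.7.

20.7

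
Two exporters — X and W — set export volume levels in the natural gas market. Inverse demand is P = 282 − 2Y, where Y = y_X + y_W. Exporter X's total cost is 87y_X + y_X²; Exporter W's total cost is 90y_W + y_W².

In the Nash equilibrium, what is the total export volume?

48.375

Exporter X's profit: π = y_X(282 − 2(y_X + y_W)) − 87y_X − y_X².
∂π/∂y_X = 195 − 6y_X − 2y_W = 0, so y_X = 32.5 − (1/3)y_W.
By the same steps for W: y_W = 32 − (1/3)y_X.
Plugging y_W into X's best response: y_X = 32.5 − (1/3)(32 − (1/3)y_X) ⇒ (8/9)y_X = 131/6, so y_X = 24.5625.
Then y_W = 32 − (1/3)·24.5625 = 23.8125.
Total export volume: 24.5625 + 23.8125 = 48.375.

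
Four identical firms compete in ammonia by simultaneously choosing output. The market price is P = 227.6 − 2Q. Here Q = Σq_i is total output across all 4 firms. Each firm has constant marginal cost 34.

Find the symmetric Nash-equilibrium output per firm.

A representative firm's profit is π_i = q_i(227.6 − 2Q) − 34q_i, with Q = q_i + Σ_{j≠i} q_j.
First-order condition: 193.6 − 4q_i − 2Σ_{j≠i} q_j = 0.
With identical firms, set every q_j = q: then 193.6 − 4q − 6q = 0, i.e. q = 193.6/10 = 19.36.

19.36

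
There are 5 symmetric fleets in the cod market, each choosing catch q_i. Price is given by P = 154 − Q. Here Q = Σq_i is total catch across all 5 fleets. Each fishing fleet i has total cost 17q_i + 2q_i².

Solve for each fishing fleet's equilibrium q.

13.7

A representative fishing fleet's profit is π_i = q_i(154 − Q) − 17q_i − 2q_i², with Q = q_i + Σ_{j≠i} q_j.
First-order condition: 137 − 6q_i − Σ_{j≠i} q_j = 0.
In a symmetric equilibrium every fishing fleet chooses the same q, so Σ_{j≠i} q_j = 4q. The condition becomes 137 − 10q = 0, giving q = 137/10 = 13.7.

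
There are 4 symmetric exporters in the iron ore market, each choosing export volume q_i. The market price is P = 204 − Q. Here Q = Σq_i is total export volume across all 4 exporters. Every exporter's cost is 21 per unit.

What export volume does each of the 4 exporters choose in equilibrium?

A representative exporter's profit is π_i = q_i(204 − Q) − 21q_i, with Q = q_i + Σ_{j≠i} q_j.
First-order condition: 183 − 2q_i − Σ_{j≠i} q_j = 0.
In a symmetric equilibrium every exporter chooses the same q, so Σ_{j≠i} q_j = 3q. The condition becomes 183 − 5q = 0, giving q = 183/5 = 36.6.

36.6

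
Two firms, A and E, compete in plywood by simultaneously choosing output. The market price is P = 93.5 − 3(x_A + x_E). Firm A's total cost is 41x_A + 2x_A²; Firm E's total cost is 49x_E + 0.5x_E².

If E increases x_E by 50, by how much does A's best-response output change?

-15

Firm A's profit: π = x_A(93.5 − 3(x_A + x_E)) − 41x_A − 2x_A².
∂π/∂x_A = 52.5 − 10x_A − 3x_E = 0, so x_A = 5.25 − 0.3x_E.
The reaction-function slope is −0.3, so a 50-unit rise in x_E moves x_A by −0.3 × 50 = −15. A's best response falls — the actions are strategic substitutes.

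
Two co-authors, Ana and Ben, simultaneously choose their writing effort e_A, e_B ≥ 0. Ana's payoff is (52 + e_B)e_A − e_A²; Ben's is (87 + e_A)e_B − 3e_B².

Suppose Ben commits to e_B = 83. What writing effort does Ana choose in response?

Expanding Ana's payoff: 52e_A + e_Be_A − e_A².
∂π/∂e_A = 52 + e_B − 2e_A = 0, so e_A = 26 + 0.5e_B.
At e_B = 83: e_A = 26 + 0.5·83 = 67.5.

67.5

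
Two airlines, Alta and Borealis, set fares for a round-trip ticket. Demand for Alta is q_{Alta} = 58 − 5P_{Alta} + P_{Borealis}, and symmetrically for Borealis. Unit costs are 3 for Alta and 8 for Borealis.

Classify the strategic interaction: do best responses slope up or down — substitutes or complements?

Alta's profit: π = (P_{Alta} − 3)(58 − 5P_{Alta} + P_{Borealis}).
∂π/∂P_{Alta} = 73 − 10P_{Alta} + P_{Borealis} = 0 ⇒ P_{Alta} = 7.3 + 0.1P_{Borealis}.
The best-response slope dP_{Alta}/dP_{Borealis} = 0.1 > 0: the reaction function is upward-sloping, so the choices are strategic complements.

strategic complements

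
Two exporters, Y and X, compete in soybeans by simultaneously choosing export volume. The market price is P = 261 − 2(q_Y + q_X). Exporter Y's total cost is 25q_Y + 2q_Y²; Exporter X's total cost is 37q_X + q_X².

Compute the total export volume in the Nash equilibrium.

52

Exporter Y's profit: π = q_Y(261 − 2(q_Y + q_X)) − 25q_Y − 2q_Y².
∂π/∂q_Y = 236 − 8q_Y − 2q_X = 0, so q_Y = 29.5 − 0.25q_X.
For X: ∂π/∂q_X = 224 − 6q_X − 2q_Y = 0 ⇒ q_X = 112/3 − (1/3)q_Y.
Solving the two reaction functions simultaneously: (1 − (−0.25)(−1/3))q_Y = 29.5 − 0.25·(112/3), so (11/12)q_Y = 121/6 and q_Y = 22.
Then q_X = 112/3 − (1/3)·22 = 30.
Total export volume: 22 + 30 = 52.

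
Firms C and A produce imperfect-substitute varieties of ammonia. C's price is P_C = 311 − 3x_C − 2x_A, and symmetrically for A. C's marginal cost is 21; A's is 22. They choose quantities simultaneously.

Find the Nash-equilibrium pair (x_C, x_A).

Firm C's profit: π = x_C(311 − 3x_C − 2x_A) − 21x_C.
∂π/∂x_C = 290 − 6x_C − 2x_A = 0 ⇒ x_C = 145/3 − (1/3)x_A.
Similarly x_A = 289/6 − (1/3)x_C.
Plugging x_A into C's best response: x_C = 145/3 − (1/3)(289/6 − (1/3)x_C) ⇒ (8/9)x_C = 581/18, so x_C = 36.3125.
Then x_A = 289/6 − (1/3)·36.3125 = 36.0625.

36.3125, 36.0625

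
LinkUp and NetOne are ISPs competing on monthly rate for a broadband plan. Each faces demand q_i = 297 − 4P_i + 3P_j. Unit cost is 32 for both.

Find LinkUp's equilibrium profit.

LinkUp's profit: π = (P_{LinkUp} − 32)(297 − 4P_{LinkUp} + 3P_{NetOne}).
∂π/∂P_{LinkUp} = 425 − 8P_{LinkUp} + 3P_{NetOne} = 0 ⇒ P_{LinkUp} = 53.125 + 0.375P_{NetOne}.
The game is symmetric, so in equilibrium P_{NetOne} = P_{LinkUp}: the reaction function gives 0.625P_{LinkUp} = 53.125, hence P_{LinkUp} = 85.
q_{LinkUp} = 297 − 4·85 + 3·85 = 212.
Profit = (85 − 32)·212 = 11236.

11236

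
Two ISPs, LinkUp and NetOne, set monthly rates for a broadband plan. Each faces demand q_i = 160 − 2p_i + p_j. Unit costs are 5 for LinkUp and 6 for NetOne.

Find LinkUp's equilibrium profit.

5366.48

LinkUp's profit: π = (p_{LinkUp} − 5)(160 − 2p_{LinkUp} + p_{NetOne}).
∂π/∂p_{LinkUp} = 170 − 4p_{LinkUp} + p_{NetOne} = 0 ⇒ p_{LinkUp} = 42.5 + 0.25p_{NetOne}.
Similarly p_{NetOne} = 43 + 0.25p_{LinkUp}.
Plugging p_{NetOne} into LinkUp's best response: p_{LinkUp} = 42.5 + 0.25(43 + 0.25p_{LinkUp}) ⇒ 0.9375p_{LinkUp} = 53.25, so p_{LinkUp} = 56.8.
Then p_{NetOne} = 43 + 0.25·56.8 = 57.2.
q_{LinkUp} = 160 − 2·56.8 + 57.2 = 103.6.
Profit = (56.8 − 5)·103.6 = 5366.48.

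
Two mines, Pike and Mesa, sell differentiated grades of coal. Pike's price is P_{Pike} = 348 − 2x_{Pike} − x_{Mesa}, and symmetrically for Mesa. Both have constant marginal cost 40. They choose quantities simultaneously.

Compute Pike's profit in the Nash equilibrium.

7589.12

Mine Pike's profit: π = x_{Pike}(348 − 2x_{Pike} − x_{Mesa}) − 40x_{Pike}.
∂π/∂x_{Pike} = 308 − 4x_{Pike} − x_{Mesa} = 0 ⇒ x_{Pike} = 77 − 0.25x_{Mesa}.
Setting x_{Pike} = x_{Mesa} in the reaction function: x_{Pike} = 77 − 0.25x_{Pike}, so x_{Pike} = 77 / 1.25 = 61.6.
P_{Pike} = 348 − 2·61.6 − 61.6 = 163.2.
Profit = (163.2 − 40)·61.6 = 7589.12.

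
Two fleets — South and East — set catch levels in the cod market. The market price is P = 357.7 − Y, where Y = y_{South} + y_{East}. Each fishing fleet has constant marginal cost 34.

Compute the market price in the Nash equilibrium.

141.9

Fishing fleet South's profit: π = y_{South}(357.7 − (y_{South} + y_{East})) − 34y_{South}.
∂π/∂y_{South} = 323.7 − 2y_{South} − y_{East} = 0, so y_{South} = 161.85 − 0.5y_{East}.
The game is symmetric, so in equilibrium y_{East} = y_{South}: the reaction function gives 1.5y_{South} = 161.85, hence y_{South} = 107.9.
Equilibrium price: P = 357.7 − 215.8 = 141.9.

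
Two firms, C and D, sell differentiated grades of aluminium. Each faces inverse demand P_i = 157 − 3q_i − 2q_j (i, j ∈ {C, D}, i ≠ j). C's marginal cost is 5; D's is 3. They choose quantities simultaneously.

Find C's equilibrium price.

61.625

Firm C's profit: π = q_C(157 − 3q_C − 2q_D) − 5q_C.
∂π/∂q_C = 152 − 6q_C − 2q_D = 0 ⇒ q_C = 76/3 − (1/3)q_D.
Similarly q_D = 77/3 − (1/3)q_C.
Solving the two reaction functions simultaneously: (1 − (−1/3)(−1/3))q_C = 76/3 − (1/3)·(77/3), so (8/9)q_C = 151/9 and q_C = 18.875.
Then q_D = 77/3 − (1/3)·18.875 = 19.375.
P_C = 157 − 3·18.875 − 2·19.375 = 61.625.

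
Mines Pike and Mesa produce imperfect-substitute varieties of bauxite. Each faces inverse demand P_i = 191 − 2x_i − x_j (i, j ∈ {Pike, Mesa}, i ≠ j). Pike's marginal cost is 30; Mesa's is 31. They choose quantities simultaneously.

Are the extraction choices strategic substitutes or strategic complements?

strategic substitutes

Mine Pike's profit: π = x_{Pike}(191 − 2x_{Pike} − x_{Mesa}) − 30x_{Pike}.
∂π/∂x_{Pike} = 161 − 4x_{Pike} − x_{Mesa} = 0 ⇒ x_{Pike} = 40.25 − 0.25x_{Mesa}.
The best-response slope dx_{Pike}/dx_{Mesa} = −0.25 < 0: the reaction function is downward-sloping, so the choices are strategic substitutes.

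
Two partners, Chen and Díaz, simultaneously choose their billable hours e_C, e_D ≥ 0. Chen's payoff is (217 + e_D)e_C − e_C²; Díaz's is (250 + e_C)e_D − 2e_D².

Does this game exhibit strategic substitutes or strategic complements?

Expanding Chen's payoff: 217e_C + e_De_C − e_C².
∂π/∂e_C = 217 + e_D − 2e_C = 0, so e_C = 108.5 + 0.5e_D.
The best-response slope de_C/de_D = 0.5 > 0: the reaction function is upward-sloping, so the choices are strategic complements.

strategic complements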